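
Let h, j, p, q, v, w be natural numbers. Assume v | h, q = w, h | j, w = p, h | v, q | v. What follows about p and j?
p | j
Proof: Since v | h and h | v, v = h. q = w and q | v, so w | v. Since v = h, w | h. w = p, so p | h. Since h | j, p | j.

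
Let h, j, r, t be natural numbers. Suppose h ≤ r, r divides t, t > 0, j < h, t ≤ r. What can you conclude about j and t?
j < t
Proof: r divides t and t > 0, therefore r ≤ t. t ≤ r, so r = t. h ≤ r, so h ≤ t. j < h, so j < t.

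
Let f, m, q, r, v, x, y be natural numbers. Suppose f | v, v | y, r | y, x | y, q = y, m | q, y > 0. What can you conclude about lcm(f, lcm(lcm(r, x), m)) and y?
lcm(f, lcm(lcm(r, x), m)) ≤ y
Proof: Because f | v and v | y, f | y. Because r | y and x | y, lcm(r, x) | y. From q = y and m | q, m | y. Because lcm(r, x) | y, lcm(lcm(r, x), m) | y. From f | y, lcm(f, lcm(lcm(r, x), m)) | y. From y > 0, lcm(f, lcm(lcm(r, x), m)) ≤ y.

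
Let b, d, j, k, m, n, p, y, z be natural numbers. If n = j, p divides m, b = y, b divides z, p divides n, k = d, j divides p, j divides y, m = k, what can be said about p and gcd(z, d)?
p divides gcd(z, d)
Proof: n = j and p divides n, therefore p divides j. j divides p, so j = p. Because b = y and b divides z, y divides z. j divides y, so j divides z. j = p, so p divides z. m = k and p divides m, so p divides k. k = d, so p divides d. Because p divides z, p divides gcd(z, d).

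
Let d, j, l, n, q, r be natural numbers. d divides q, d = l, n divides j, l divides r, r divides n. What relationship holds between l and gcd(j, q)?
l divides gcd(j, q)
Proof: l divides r and r divides n, thus l divides n. From n divides j, l divides j. From d = l and d divides q, l divides q. Since l divides j, l divides gcd(j, q).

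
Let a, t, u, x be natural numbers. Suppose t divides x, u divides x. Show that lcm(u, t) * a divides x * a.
u divides x and t divides x, therefore lcm(u, t) divides x. Then lcm(u, t) * a divides x * a.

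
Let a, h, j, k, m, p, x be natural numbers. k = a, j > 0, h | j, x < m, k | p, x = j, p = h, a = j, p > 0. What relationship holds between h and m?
h < m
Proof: k = a and a = j, thus k = j. Since k | p and p > 0, k ≤ p. Because p = h, k ≤ h. Since k = j, j ≤ h. h | j and j > 0, so h ≤ j. Since j ≤ h, j = h. Since x = j and x < m, j < m. Since j = h, h < m.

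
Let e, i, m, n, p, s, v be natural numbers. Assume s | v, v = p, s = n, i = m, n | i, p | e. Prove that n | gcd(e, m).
From s = n and s | v, n | v. v = p, so n | p. p | e, so n | e. Since i = m and n | i, n | m. Since n | e, n | gcd(e, m).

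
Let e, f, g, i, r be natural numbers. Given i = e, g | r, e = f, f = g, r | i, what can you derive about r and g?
r = g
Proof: i = e and e = f, thus i = f. f = g, so i = g. r | i, so r | g. Since g | r, r = g.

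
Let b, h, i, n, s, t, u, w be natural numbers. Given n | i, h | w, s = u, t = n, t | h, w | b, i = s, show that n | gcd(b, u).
t | h and h | w, thus t | w. w | b, so t | b. Because t = n, n | b. i = s and s = u, so i = u. Since n | i, n | u. Since n | b, n | gcd(b, u).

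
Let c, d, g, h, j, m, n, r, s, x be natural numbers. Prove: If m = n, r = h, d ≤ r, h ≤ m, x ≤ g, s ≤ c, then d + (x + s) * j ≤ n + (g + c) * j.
r = h and d ≤ r, hence d ≤ h. Because h ≤ m, d ≤ m. m = n, so d ≤ n. Because x ≤ g and s ≤ c, x + s ≤ g + c. Then (x + s) * j ≤ (g + c) * j. Since d ≤ n, d + (x + s) * j ≤ n + (g + c) * j.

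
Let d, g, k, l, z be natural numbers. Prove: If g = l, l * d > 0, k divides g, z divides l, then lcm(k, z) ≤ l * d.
g = l and k divides g, hence k divides l. Since z divides l, lcm(k, z) divides l. Then lcm(k, z) divides l * d. l * d > 0, so lcm(k, z) ≤ l * d.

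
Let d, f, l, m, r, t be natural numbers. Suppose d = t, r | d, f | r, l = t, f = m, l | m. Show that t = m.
Since l = t and l | m, t | m. Since f | r and r | d, f | d. d = t, so f | t. Because f = m, m | t. From t | m, t = m.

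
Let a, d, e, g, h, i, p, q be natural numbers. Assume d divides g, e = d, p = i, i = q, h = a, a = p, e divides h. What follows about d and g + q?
d divides g + q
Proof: p = i and i = q, thus p = q. Since h = a and a = p, h = p. e divides h, so e divides p. p = q, so e divides q. Since e = d, d divides q. Since d divides g, d divides g + q.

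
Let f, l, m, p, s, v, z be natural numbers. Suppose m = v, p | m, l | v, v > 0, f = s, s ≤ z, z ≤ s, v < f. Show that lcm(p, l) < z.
Because m = v and p | m, p | v. From l | v, lcm(p, l) | v. v > 0, so lcm(p, l) ≤ v. s ≤ z and z ≤ s, thus s = z. From f = s, f = z. Because v < f, v < z. lcm(p, l) ≤ v, so lcm(p, l) < z.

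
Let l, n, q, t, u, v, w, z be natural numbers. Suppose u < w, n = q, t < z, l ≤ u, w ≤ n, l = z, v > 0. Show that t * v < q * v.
l = z and l ≤ u, thus z ≤ u. u < w, so z < w. t < z, so t < w. n = q and w ≤ n, so w ≤ q. t < w, so t < q. v > 0, so t * v < q * v.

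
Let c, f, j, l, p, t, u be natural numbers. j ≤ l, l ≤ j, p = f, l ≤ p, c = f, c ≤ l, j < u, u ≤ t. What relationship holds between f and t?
f < t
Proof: From j ≤ l and l ≤ j, j = l. p = f and l ≤ p, hence l ≤ f. c = f and c ≤ l, thus f ≤ l. Since l ≤ f, l = f. j = l, so j = f. j < u and u ≤ t, thus j < t. j = f, so f < t.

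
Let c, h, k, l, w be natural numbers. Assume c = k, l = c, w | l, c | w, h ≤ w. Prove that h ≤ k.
l = c and w | l, thus w | c. c | w, so w = c. h ≤ w, so h ≤ c. c = k, so h ≤ k.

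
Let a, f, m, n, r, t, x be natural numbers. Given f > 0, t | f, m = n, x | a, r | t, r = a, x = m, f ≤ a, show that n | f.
r | t and t | f, so r | f. Since r = a, a | f. f > 0, so a ≤ f. From f ≤ a, a = f. x = m and m = n, so x = n. x | a, so n | a. Since a = f, n | f.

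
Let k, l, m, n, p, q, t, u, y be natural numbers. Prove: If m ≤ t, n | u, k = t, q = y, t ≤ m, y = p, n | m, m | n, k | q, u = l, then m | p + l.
From q = y and y = p, q = p. t ≤ m and m ≤ t, so t = m. k = t, so k = m. k | q, so m | q. q = p, so m | p. n | m and m | n, so n = m. From u = l and n | u, n | l. From n = m, m | l. m | p, so m | p + l.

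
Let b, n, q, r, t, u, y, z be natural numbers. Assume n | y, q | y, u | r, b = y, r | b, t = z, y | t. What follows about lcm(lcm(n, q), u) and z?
lcm(lcm(n, q), u) | z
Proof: n | y and q | y, thus lcm(n, q) | y. b = y and r | b, so r | y. Because u | r, u | y. lcm(n, q) | y, so lcm(lcm(n, q), u) | y. t = z and y | t, hence y | z. lcm(lcm(n, q), u) | y, so lcm(lcm(n, q), u) | z.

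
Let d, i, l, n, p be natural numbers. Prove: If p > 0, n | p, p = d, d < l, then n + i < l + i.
Because n | p and p > 0, n ≤ p. Since p = d, n ≤ d. Since d < l, n < l. Then n + i < l + i.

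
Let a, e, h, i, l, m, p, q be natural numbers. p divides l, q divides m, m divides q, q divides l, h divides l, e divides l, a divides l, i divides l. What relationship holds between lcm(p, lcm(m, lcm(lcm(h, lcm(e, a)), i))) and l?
lcm(p, lcm(m, lcm(lcm(h, lcm(e, a)), i))) divides l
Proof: q divides m and m divides q, therefore q = m. Since q divides l, m divides l. Since e divides l and a divides l, lcm(e, a) divides l. Since h divides l, lcm(h, lcm(e, a)) divides l. i divides l, so lcm(lcm(h, lcm(e, a)), i) divides l. Because m divides l, lcm(m, lcm(lcm(h, lcm(e, a)), i)) divides l. p divides l, so lcm(p, lcm(m, lcm(lcm(h, lcm(e, a)), i))) divides l.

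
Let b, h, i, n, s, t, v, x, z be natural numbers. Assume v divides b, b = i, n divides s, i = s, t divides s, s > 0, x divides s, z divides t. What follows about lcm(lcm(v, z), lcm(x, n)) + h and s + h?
lcm(lcm(v, z), lcm(x, n)) + h ≤ s + h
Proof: b = i and i = s, hence b = s. v divides b, so v divides s. z divides t and t divides s, so z divides s. Since v divides s, lcm(v, z) divides s. x divides s and n divides s, therefore lcm(x, n) divides s. Because lcm(v, z) divides s, lcm(lcm(v, z), lcm(x, n)) divides s. Since s > 0, lcm(lcm(v, z), lcm(x, n)) ≤ s. Then lcm(lcm(v, z), lcm(x, n)) + h ≤ s + h.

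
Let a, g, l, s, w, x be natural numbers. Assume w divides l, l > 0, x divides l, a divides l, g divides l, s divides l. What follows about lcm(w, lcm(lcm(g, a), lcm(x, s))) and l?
lcm(w, lcm(lcm(g, a), lcm(x, s))) ≤ l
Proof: Because g divides l and a divides l, lcm(g, a) divides l. x divides l and s divides l, so lcm(x, s) divides l. Since lcm(g, a) divides l, lcm(lcm(g, a), lcm(x, s)) divides l. Since w divides l, lcm(w, lcm(lcm(g, a), lcm(x, s))) divides l. l > 0, so lcm(w, lcm(lcm(g, a), lcm(x, s))) ≤ l.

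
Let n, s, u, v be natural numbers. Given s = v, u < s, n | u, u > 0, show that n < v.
n | u and u > 0, hence n ≤ u. u < s, so n < s. s = v, so n < v.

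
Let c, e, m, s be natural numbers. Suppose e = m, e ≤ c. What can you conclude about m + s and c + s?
m + s ≤ c + s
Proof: e = m and e ≤ c, thus m ≤ c. Then m + s ≤ c + s.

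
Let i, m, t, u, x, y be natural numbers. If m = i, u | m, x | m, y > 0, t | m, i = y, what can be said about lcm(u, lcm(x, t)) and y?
lcm(u, lcm(x, t)) ≤ y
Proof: m = i and i = y, so m = y. x | m and t | m, therefore lcm(x, t) | m. u | m, so lcm(u, lcm(x, t)) | m. From m = y, lcm(u, lcm(x, t)) | y. y > 0, so lcm(u, lcm(x, t)) ≤ y.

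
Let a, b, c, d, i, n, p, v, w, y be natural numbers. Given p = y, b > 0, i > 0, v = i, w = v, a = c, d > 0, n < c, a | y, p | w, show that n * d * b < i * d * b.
Because a = c and a | y, c | y. From w = v and v = i, w = i. p = y and p | w, thus y | w. Since w = i, y | i. c | y, so c | i. Because i > 0, c ≤ i. n < c, so n < i. Because d > 0, n * d < i * d. Since b > 0, n * d * b < i * d * b.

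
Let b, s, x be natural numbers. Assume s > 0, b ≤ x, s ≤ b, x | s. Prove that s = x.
Because x | s and s > 0, x ≤ s. s ≤ b and b ≤ x, thus s ≤ x. Since x ≤ s, x = s. Then s = x.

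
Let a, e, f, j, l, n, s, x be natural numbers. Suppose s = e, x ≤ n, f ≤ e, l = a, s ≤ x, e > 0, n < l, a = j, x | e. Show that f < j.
Since s = e and s ≤ x, e ≤ x. x | e and e > 0, therefore x ≤ e. Because e ≤ x, e = x. Because f ≤ e, f ≤ x. x ≤ n and n < l, hence x < l. l = a, so x < a. Since f ≤ x, f < a. a = j, so f < j.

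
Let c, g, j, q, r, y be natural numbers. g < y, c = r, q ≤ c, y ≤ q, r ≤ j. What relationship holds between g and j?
g < j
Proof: Because y ≤ q and q ≤ c, y ≤ c. Since g < y, g < c. c = r, so g < r. r ≤ j, so g < j.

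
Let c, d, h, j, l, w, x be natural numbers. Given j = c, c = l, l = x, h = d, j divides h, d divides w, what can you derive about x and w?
x divides w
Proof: Since j = c and c = l, j = l. Since l = x, j = x. h = d and j divides h, hence j divides d. From d divides w, j divides w. Since j = x, x divides w.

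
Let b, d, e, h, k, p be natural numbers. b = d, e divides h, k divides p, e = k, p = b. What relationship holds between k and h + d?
k divides h + d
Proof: Since e = k and e divides h, k divides h. p = b and k divides p, so k divides b. Since b = d, k divides d. k divides h, so k divides h + d.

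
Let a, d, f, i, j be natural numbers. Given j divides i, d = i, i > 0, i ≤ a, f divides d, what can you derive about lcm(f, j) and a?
lcm(f, j) ≤ a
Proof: From d = i and f divides d, f divides i. Since j divides i, lcm(f, j) divides i. Since i > 0, lcm(f, j) ≤ i. Since i ≤ a, lcm(f, j) ≤ a.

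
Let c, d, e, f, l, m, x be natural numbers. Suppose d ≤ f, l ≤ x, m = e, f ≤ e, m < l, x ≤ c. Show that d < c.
d ≤ f and f ≤ e, therefore d ≤ e. Since m = e and m < l, e < l. d ≤ e, so d < l. Because l ≤ x, d < x. Since x ≤ c, d < c.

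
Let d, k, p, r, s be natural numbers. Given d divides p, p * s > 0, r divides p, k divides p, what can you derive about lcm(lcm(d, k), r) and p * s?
lcm(lcm(d, k), r) ≤ p * s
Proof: d divides p and k divides p, so lcm(d, k) divides p. r divides p, so lcm(lcm(d, k), r) divides p. Then lcm(lcm(d, k), r) divides p * s. Since p * s > 0, lcm(lcm(d, k), r) ≤ p * s.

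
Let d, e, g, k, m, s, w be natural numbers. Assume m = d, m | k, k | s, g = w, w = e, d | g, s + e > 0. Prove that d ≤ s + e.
m = d and m | k, hence d | k. Because k | s, d | s. Since g = w and w = e, g = e. From d | g, d | e. Since d | s, d | s + e. s + e > 0, so d ≤ s + e.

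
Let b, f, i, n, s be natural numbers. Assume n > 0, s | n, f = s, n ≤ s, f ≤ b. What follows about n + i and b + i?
n + i ≤ b + i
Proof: s | n and n > 0, hence s ≤ n. n ≤ s, so s = n. f = s, so f = n. From f ≤ b, n ≤ b. Then n + i ≤ b + i.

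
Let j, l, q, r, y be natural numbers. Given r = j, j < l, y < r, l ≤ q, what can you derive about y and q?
y < q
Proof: r = j and y < r, thus y < j. Since j < l, y < l. l ≤ q, so y < q.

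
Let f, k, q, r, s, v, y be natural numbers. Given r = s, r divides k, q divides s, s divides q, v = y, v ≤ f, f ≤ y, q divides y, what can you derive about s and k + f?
s divides k + f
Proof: r = s and r divides k, hence s divides k. Because q divides s and s divides q, q = s. v = y and v ≤ f, hence y ≤ f. f ≤ y, so y = f. q divides y, so q divides f. q = s, so s divides f. From s divides k, s divides k + f.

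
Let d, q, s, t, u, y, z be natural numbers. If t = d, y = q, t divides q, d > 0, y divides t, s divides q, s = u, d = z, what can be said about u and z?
u ≤ z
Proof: y = q and y divides t, so q divides t. t divides q, so q = t. From t = d, q = d. From s divides q, s divides d. From d > 0, s ≤ d. d = z, so s ≤ z. Since s = u, u ≤ z.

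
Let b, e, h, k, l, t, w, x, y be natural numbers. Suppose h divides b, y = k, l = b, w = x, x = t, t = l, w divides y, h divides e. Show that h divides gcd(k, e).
w = x and x = t, so w = t. Since t = l, w = l. Since w divides y, l divides y. l = b, so b divides y. Since y = k, b divides k. Since h divides b, h divides k. h divides e, so h divides gcd(k, e).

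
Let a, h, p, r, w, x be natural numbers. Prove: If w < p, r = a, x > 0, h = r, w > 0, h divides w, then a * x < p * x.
From h = r and r = a, h = a. h divides w, so a divides w. Because w > 0, a ≤ w. Since w < p, a < p. Combined with x > 0, by multiplying by a positive, a * x < p * x.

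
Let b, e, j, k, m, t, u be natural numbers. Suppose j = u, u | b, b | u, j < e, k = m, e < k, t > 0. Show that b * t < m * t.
Because u | b and b | u, u = b. Because j = u, j = b. From j < e, b < e. k = m and e < k, so e < m. b < e, so b < m. Since t > 0, b * t < m * t.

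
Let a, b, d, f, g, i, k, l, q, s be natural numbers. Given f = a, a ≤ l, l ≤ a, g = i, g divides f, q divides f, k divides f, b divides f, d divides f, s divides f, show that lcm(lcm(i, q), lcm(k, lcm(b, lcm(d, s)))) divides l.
Because a ≤ l and l ≤ a, a = l. From f = a, f = l. g = i and g divides f, so i divides f. q divides f, so lcm(i, q) divides f. d divides f and s divides f, so lcm(d, s) divides f. Since b divides f, lcm(b, lcm(d, s)) divides f. Since k divides f, lcm(k, lcm(b, lcm(d, s))) divides f. lcm(i, q) divides f, so lcm(lcm(i, q), lcm(k, lcm(b, lcm(d, s)))) divides f. f = l, so lcm(lcm(i, q), lcm(k, lcm(b, lcm(d, s)))) divides l.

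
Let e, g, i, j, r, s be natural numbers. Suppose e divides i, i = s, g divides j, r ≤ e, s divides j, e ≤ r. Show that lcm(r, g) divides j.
Since e ≤ r and r ≤ e, e = r. From i = s and e divides i, e divides s. s divides j, so e divides j. From e = r, r divides j. Since g divides j, lcm(r, g) divides j.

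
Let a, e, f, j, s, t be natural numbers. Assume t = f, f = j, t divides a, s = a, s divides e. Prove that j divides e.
t = f and f = j, thus t = j. Since t divides a, j divides a. s = a and s divides e, so a divides e. Since j divides a, j divides e.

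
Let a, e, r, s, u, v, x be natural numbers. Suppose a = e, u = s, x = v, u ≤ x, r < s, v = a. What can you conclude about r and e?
r < e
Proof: x = v and v = a, hence x = a. a = e, so x = e. Since u ≤ x, u ≤ e. Since u = s, s ≤ e. Since r < s, r < e.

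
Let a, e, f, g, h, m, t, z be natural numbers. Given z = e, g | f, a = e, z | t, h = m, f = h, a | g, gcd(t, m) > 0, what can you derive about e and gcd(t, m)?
e ≤ gcd(t, m)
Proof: From z = e and z | t, e | t. a = e and a | g, hence e | g. f = h and g | f, therefore g | h. h = m, so g | m. e | g, so e | m. Since e | t, e | gcd(t, m). gcd(t, m) > 0, so e ≤ gcd(t, m).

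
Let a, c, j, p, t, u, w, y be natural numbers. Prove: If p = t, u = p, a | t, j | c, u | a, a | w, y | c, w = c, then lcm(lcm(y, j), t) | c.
Because y | c and j | c, lcm(y, j) | c. u = p and p = t, thus u = t. u | a, so t | a. Since a | t, a = t. From w = c and a | w, a | c. a = t, so t | c. lcm(y, j) | c, so lcm(lcm(y, j), t) | c.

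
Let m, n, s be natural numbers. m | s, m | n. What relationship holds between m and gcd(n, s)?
m | gcd(n, s)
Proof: Since m | n and m | s, because common divisors divide the gcd, m | gcd(n, s).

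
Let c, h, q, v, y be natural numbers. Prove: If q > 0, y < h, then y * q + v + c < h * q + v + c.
y < h and q > 0. By multiplying by a positive, y * q < h * q. Then y * q + v < h * q + v. Then y * q + v + c < h * q + v + c.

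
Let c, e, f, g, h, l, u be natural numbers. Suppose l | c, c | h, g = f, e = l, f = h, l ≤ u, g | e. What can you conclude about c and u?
c ≤ u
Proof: Since g = f and f = h, g = h. Since e = l and g | e, g | l. Since g = h, h | l. Since c | h, c | l. Since l | c, l = c. Because l ≤ u, c ≤ u.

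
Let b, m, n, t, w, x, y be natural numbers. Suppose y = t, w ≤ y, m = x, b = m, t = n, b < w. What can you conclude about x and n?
x < n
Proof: Since y = t and t = n, y = n. b < w and w ≤ y, therefore b < y. Since b = m, m < y. Since y = n, m < n. Since m = x, x < n.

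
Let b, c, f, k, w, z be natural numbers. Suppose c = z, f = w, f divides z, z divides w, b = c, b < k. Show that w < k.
Since b = c and c = z, b = z. f = w and f divides z, hence w divides z. From z divides w, z = w. Since b = z, b = w. Since b < k, w < k.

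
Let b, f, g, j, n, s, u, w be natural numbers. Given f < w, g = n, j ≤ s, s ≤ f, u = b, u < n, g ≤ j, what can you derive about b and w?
b < w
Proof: g = n and g ≤ j, hence n ≤ j. Since u < n, u < j. u = b, so b < j. Because s ≤ f and f < w, s < w. j ≤ s, so j < w. Since b < j, b < w.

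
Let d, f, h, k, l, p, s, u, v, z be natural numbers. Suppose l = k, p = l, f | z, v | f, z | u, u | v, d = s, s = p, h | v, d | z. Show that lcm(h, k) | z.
Because v | f and f | z, v | z. z | u and u | v, so z | v. From v | z, v = z. From h | v, h | z. s = p and p = l, therefore s = l. Since l = k, s = k. d = s and d | z, hence s | z. Because s = k, k | z. Since h | z, lcm(h, k) | z.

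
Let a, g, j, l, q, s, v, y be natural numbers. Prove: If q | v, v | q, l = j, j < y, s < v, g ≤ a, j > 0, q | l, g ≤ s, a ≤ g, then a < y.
g ≤ a and a ≤ g, hence g = a. Since g ≤ s, a ≤ s. s < v, so a < v. q | v and v | q, hence q = v. l = j and q | l, therefore q | j. q = v, so v | j. Since j > 0, v ≤ j. Since j < y, v < y. a < v, so a < y.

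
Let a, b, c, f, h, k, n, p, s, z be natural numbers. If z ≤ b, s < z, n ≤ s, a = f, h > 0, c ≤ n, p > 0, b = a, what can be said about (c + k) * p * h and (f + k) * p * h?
(c + k) * p * h < (f + k) * p * h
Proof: c ≤ n and n ≤ s, therefore c ≤ s. b = a and a = f, so b = f. z ≤ b, so z ≤ f. s < z, so s < f. c ≤ s, so c < f. Then c + k < f + k. Since p > 0, (c + k) * p < (f + k) * p. h > 0, so (c + k) * p * h < (f + k) * p * h.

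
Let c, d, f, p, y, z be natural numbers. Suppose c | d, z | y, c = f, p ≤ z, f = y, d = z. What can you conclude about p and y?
p ≤ y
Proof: c = f and f = y, therefore c = y. From d = z and c | d, c | z. c = y, so y | z. Since z | y, z = y. Since p ≤ z, p ≤ y.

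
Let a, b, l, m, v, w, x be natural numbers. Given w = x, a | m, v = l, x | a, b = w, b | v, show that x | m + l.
x | a and a | m, thus x | m. v = l and b | v, thus b | l. Since b = w, w | l. w = x, so x | l. x | m, so x | m + l.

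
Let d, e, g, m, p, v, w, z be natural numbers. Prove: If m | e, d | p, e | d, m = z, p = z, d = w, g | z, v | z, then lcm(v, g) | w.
Because m = z and m | e, z | e. e | d, so z | d. p = z and d | p, so d | z. Since z | d, z = d. d = w, so z = w. Because v | z and g | z, lcm(v, g) | z. Since z = w, lcm(v, g) | w.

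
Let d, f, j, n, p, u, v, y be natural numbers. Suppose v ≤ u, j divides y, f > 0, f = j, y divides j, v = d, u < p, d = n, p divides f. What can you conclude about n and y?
n < y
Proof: Because j divides y and y divides j, j = y. From f = j, f = y. Because v = d and d = n, v = n. v ≤ u and u < p, so v < p. v = n, so n < p. Since p divides f and f > 0, p ≤ f. Since n < p, n < f. f = y, so n < y.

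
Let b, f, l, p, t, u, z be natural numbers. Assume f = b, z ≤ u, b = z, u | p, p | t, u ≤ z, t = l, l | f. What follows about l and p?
l = p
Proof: Because f = b and l | f, l | b. Since b = z, l | z. u ≤ z and z ≤ u, therefore u = z. u | p, so z | p. l | z, so l | p. t = l and p | t, thus p | l. Since l | p, l = p.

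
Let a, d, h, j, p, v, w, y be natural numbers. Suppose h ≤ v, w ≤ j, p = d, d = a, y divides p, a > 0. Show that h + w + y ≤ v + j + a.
h ≤ v and w ≤ j, thus h + w ≤ v + j. p = d and d = a, thus p = a. From y divides p, y divides a. a > 0, so y ≤ a. h + w ≤ v + j, so h + w + y ≤ v + j + a.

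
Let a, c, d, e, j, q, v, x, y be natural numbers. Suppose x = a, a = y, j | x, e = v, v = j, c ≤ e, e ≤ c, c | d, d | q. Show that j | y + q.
x = a and a = y, so x = y. Since j | x, j | y. Since e = v and v = j, e = j. c ≤ e and e ≤ c, hence c = e. Since c | d, e | d. Because d | q, e | q. Since e = j, j | q. Since j | y, j | y + q.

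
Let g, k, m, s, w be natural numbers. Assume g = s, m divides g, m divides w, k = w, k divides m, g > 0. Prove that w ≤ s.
k = w and k divides m, therefore w divides m. Because m divides w, m = w. From m divides g and g > 0, m ≤ g. g = s, so m ≤ s. Because m = w, w ≤ s.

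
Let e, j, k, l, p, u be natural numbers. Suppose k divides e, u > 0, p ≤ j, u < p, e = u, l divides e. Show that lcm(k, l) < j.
Because k divides e and l divides e, lcm(k, l) divides e. Since e = u, lcm(k, l) divides u. Since u > 0, lcm(k, l) ≤ u. Because u < p and p ≤ j, u < j. Since lcm(k, l) ≤ u, lcm(k, l) < j.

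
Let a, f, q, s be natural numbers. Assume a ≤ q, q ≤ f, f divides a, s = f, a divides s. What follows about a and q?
a = q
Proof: s = f and a divides s, thus a divides f. Since f divides a, f = a. Since q ≤ f, q ≤ a. Since a ≤ q, a = q.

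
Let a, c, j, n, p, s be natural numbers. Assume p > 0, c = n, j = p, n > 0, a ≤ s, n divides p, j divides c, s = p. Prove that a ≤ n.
Since c = n and j divides c, j divides n. Since n > 0, j ≤ n. j = p, so p ≤ n. Because n divides p and p > 0, n ≤ p. From p ≤ n, p = n. Since s = p, s = n. Because a ≤ s, a ≤ n.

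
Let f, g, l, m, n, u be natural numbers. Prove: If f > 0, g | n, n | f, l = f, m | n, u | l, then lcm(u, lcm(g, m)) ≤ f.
Since l = f and u | l, u | f. Because g | n and m | n, lcm(g, m) | n. n | f, so lcm(g, m) | f. u | f, so lcm(u, lcm(g, m)) | f. f > 0, so lcm(u, lcm(g, m)) ≤ f.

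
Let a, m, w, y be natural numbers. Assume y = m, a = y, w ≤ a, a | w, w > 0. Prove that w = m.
a | w and w > 0, therefore a ≤ w. w ≤ a, so w = a. Since a = y, w = y. y = m, so w = m.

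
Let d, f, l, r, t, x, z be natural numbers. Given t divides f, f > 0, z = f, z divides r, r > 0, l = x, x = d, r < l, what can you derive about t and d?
t < d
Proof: Because t divides f and f > 0, t ≤ f. z = f and z divides r, thus f divides r. r > 0, so f ≤ r. t ≤ f, so t ≤ r. l = x and x = d, thus l = d. r < l, so r < d. Since t ≤ r, t < d.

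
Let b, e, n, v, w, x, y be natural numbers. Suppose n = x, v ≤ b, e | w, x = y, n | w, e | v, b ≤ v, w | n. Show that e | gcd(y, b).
w | n and n | w, therefore w = n. n = x, so w = x. Since x = y, w = y. e | w, so e | y. v ≤ b and b ≤ v, therefore v = b. Since e | v, e | b. e | y, so e | gcd(y, b).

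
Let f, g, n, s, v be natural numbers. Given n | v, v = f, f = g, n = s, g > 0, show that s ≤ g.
v = f and f = g, therefore v = g. n | v, so n | g. Since g > 0, n ≤ g. n = s, so s ≤ g.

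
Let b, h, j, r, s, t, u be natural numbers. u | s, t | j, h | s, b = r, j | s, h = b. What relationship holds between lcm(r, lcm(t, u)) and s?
lcm(r, lcm(t, u)) | s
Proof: h = b and b = r, so h = r. Since h | s, r | s. t | j and j | s, thus t | s. u | s, so lcm(t, u) | s. Since r | s, lcm(r, lcm(t, u)) | s.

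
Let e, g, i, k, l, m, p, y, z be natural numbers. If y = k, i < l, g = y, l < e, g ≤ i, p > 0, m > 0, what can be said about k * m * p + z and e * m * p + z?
k * m * p + z < e * m * p + z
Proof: g = y and y = k, hence g = k. Since g ≤ i, k ≤ i. i < l and l < e, hence i < e. From k ≤ i, k < e. Since m > 0, k * m < e * m. p > 0, so k * m * p < e * m * p. Then k * m * p + z < e * m * p + z.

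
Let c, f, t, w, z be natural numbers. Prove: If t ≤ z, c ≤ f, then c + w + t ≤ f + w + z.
c ≤ f, so c + w ≤ f + w. Since t ≤ z, c + w + t ≤ f + w + z.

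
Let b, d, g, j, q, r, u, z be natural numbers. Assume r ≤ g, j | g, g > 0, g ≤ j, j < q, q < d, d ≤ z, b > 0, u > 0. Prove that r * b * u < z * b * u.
j | g and g > 0, hence j ≤ g. Since g ≤ j, j = g. j < q and q < d, therefore j < d. j = g, so g < d. From d ≤ z, g < z. r ≤ g, so r < z. b > 0, so r * b < z * b. u > 0, so r * b * u < z * b * u.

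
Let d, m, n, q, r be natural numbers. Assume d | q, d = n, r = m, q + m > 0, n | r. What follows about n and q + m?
n ≤ q + m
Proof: d = n and d | q, so n | q. r = m and n | r, hence n | m. n | q, so n | q + m. Since q + m > 0, n ≤ q + m.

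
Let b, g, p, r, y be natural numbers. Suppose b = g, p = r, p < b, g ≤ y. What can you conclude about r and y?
r < y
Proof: p = r and p < b, hence r < b. b = g, so r < g. g ≤ y, so r < y.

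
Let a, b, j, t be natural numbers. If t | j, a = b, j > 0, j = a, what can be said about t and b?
t ≤ b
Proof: Since j = a and a = b, j = b. t | j and j > 0, thus t ≤ j. Because j = b, t ≤ b.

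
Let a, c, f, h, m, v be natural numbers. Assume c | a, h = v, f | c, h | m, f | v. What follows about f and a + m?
f | a + m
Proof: f | c and c | a, so f | a. From h = v and h | m, v | m. Since f | v, f | m. Since f | a, f | a + m.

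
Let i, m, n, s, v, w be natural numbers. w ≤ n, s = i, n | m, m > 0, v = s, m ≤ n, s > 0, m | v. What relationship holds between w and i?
w ≤ i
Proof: n | m and m > 0, therefore n ≤ m. Since m ≤ n, m = n. v = s and m | v, hence m | s. Since m = n, n | s. Since s > 0, n ≤ s. Since s = i, n ≤ i. Since w ≤ n, w ≤ i.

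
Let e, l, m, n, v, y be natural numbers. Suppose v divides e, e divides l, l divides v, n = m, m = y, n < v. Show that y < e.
Since e divides l and l divides v, e divides v. v divides e, so v = e. n = m and m = y, hence n = y. n < v, so y < v. Since v = e, y < e.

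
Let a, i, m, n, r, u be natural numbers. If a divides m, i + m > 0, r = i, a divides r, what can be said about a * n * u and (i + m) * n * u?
a * n * u ≤ (i + m) * n * u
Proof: r = i and a divides r, hence a divides i. a divides m, so a divides i + m. Since i + m > 0, a ≤ i + m. By multiplying by a non-negative, a * n ≤ (i + m) * n. By multiplying by a non-negative, a * n * u ≤ (i + m) * n * u.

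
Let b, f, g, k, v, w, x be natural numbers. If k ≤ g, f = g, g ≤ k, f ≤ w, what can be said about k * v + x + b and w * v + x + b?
k * v + x + b ≤ w * v + x + b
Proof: Since g ≤ k and k ≤ g, g = k. From f = g and f ≤ w, g ≤ w. g = k, so k ≤ w. Then k * v ≤ w * v. Then k * v + x ≤ w * v + x. Then k * v + x + b ≤ w * v + x + b.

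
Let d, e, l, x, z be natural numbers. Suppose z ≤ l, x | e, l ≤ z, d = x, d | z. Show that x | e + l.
From z ≤ l and l ≤ z, z = l. d | z, so d | l. Since d = x, x | l. Since x | e, x | e + l.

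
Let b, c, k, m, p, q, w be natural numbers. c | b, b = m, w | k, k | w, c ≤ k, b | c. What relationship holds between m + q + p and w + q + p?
m + q + p ≤ w + q + p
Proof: c | b and b | c, thus c = b. Since b = m, c = m. Since k | w and w | k, k = w. c ≤ k, so c ≤ w. c = m, so m ≤ w. Then m + q ≤ w + q. Then m + q + p ≤ w + q + p.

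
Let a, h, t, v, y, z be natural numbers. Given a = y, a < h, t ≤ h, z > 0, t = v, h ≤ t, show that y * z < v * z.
Since h ≤ t and t ≤ h, h = t. a < h, so a < t. Because a = y, y < t. t = v, so y < v. Since z > 0, by multiplying by a positive, y * z < v * z.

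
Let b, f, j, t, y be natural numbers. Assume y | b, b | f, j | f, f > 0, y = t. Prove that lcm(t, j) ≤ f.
y = t and y | b, therefore t | b. Since b | f, t | f. Since j | f, lcm(t, j) | f. f > 0, so lcm(t, j) ≤ f.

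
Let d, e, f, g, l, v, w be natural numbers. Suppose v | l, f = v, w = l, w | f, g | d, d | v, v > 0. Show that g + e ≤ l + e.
w = l and w | f, therefore l | f. Because f = v, l | v. v | l, so v = l. g | d and d | v, thus g | v. v > 0, so g ≤ v. Since v = l, g ≤ l. Then g + e ≤ l + e.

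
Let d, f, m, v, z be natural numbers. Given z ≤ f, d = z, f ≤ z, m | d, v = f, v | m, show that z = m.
f ≤ z and z ≤ f, thus f = z. Because v = f and v | m, f | m. Since f = z, z | m. Since d = z and m | d, m | z. z | m, so z = m.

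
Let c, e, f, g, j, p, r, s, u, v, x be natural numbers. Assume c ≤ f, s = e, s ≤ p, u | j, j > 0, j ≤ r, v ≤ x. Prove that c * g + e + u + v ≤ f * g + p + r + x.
c ≤ f, thus c * g ≤ f * g. s = e and s ≤ p, therefore e ≤ p. u | j and j > 0, so u ≤ j. j ≤ r, so u ≤ r. v ≤ x, so u + v ≤ r + x. Since e ≤ p, e + u + v ≤ p + r + x. Since c * g ≤ f * g, c * g + e + u + v ≤ f * g + p + r + x.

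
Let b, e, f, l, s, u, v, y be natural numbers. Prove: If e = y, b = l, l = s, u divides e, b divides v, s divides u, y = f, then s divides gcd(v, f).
b = l and b divides v, therefore l divides v. l = s, so s divides v. e = y and y = f, hence e = f. Because u divides e, u divides f. s divides u, so s divides f. s divides v, so s divides gcd(v, f).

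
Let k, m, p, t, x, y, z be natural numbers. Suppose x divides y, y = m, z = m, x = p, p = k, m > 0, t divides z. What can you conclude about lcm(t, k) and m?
lcm(t, k) ≤ m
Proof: Because z = m and t divides z, t divides m. x = p and x divides y, so p divides y. Since p = k, k divides y. y = m, so k divides m. Since t divides m, lcm(t, k) divides m. m > 0, so lcm(t, k) ≤ m.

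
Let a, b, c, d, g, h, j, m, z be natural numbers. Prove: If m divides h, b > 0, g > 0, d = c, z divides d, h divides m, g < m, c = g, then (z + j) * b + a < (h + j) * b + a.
d = c and c = g, therefore d = g. Because z divides d, z divides g. Since g > 0, z ≤ g. m divides h and h divides m, therefore m = h. Since g < m, g < h. z ≤ g, so z < h. Then z + j < h + j. Since b > 0, by multiplying by a positive, (z + j) * b < (h + j) * b. Then (z + j) * b + a < (h + j) * b + a.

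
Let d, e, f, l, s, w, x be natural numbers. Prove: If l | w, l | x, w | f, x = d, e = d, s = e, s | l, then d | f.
x = d and l | x, therefore l | d. Since s = e and s | l, e | l. e = d, so d | l. Since l | d, l = d. Because l | w and w | f, l | f. l = d, so d | f.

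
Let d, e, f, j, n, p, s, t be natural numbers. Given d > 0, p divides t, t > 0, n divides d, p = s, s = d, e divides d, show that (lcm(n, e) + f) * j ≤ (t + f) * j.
n divides d and e divides d, hence lcm(n, e) divides d. Since d > 0, lcm(n, e) ≤ d. From p = s and p divides t, s divides t. s = d, so d divides t. t > 0, so d ≤ t. Since lcm(n, e) ≤ d, lcm(n, e) ≤ t. Then lcm(n, e) + f ≤ t + f. By multiplying by a non-negative, (lcm(n, e) + f) * j ≤ (t + f) * j.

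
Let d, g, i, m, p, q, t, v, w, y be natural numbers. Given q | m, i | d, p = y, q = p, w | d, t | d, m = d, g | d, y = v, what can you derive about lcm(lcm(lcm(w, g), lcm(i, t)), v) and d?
lcm(lcm(lcm(w, g), lcm(i, t)), v) | d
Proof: Since w | d and g | d, lcm(w, g) | d. i | d and t | d, so lcm(i, t) | d. Since lcm(w, g) | d, lcm(lcm(w, g), lcm(i, t)) | d. q = p and p = y, hence q = y. From y = v, q = v. m = d and q | m, therefore q | d. Since q = v, v | d. Since lcm(lcm(w, g), lcm(i, t)) | d, lcm(lcm(lcm(w, g), lcm(i, t)), v) | d.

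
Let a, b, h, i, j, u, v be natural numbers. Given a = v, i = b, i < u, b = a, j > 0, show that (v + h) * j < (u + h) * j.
b = a and a = v, therefore b = v. From i = b, i = v. Because i < u, v < u. Then v + h < u + h. From j > 0, by multiplying by a positive, (v + h) * j < (u + h) * j.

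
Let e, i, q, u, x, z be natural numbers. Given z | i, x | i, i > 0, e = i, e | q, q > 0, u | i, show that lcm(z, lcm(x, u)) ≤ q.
x | i and u | i, therefore lcm(x, u) | i. z | i, so lcm(z, lcm(x, u)) | i. i > 0, so lcm(z, lcm(x, u)) ≤ i. From e = i and e | q, i | q. Since q > 0, i ≤ q. Since lcm(z, lcm(x, u)) ≤ i, lcm(z, lcm(x, u)) ≤ q.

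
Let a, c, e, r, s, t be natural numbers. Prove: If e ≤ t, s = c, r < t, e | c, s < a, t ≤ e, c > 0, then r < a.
t ≤ e and e ≤ t, thus t = e. r < t, so r < e. e | c and c > 0, hence e ≤ c. s = c and s < a, therefore c < a. e ≤ c, so e < a. From r < e, r < a.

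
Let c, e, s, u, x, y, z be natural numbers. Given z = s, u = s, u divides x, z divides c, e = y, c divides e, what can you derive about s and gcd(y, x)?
s divides gcd(y, x)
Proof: Since z divides c and c divides e, z divides e. Since z = s, s divides e. Since e = y, s divides y. u = s and u divides x, so s divides x. Because s divides y, s divides gcd(y, x).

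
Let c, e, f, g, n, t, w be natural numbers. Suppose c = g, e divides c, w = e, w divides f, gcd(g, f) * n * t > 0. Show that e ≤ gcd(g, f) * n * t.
c = g and e divides c, so e divides g. w = e and w divides f, hence e divides f. Since e divides g, e divides gcd(g, f). Then e divides gcd(g, f) * n. Then e divides gcd(g, f) * n * t. Since gcd(g, f) * n * t > 0, e ≤ gcd(g, f) * n * t.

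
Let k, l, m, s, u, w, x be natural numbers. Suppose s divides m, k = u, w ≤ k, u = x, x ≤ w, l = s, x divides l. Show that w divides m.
k = u and u = x, thus k = x. w ≤ k, so w ≤ x. From x ≤ w, x = w. Because l = s and x divides l, x divides s. s divides m, so x divides m. Because x = w, w divides m.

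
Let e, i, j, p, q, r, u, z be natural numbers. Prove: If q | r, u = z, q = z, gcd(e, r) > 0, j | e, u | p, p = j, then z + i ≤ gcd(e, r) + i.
p = j and u | p, hence u | j. u = z, so z | j. j | e, so z | e. q = z and q | r, therefore z | r. z | e, so z | gcd(e, r). gcd(e, r) > 0, so z ≤ gcd(e, r). Then z + i ≤ gcd(e, r) + i.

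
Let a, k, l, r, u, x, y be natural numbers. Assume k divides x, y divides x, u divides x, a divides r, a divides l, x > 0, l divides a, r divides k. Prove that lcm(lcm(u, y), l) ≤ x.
u divides x and y divides x, thus lcm(u, y) divides x. a divides l and l divides a, thus a = l. From a divides r and r divides k, a divides k. Since k divides x, a divides x. Since a = l, l divides x. lcm(u, y) divides x, so lcm(lcm(u, y), l) divides x. x > 0, so lcm(lcm(u, y), l) ≤ x.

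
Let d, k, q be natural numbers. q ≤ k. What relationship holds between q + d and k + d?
q + d ≤ k + d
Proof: Since q ≤ k, by adding to both sides, q + d ≤ k + d.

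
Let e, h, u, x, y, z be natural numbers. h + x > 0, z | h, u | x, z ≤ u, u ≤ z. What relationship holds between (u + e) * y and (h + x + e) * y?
(u + e) * y ≤ (h + x + e) * y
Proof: z ≤ u and u ≤ z, hence z = u. z | h, so u | h. u | x, so u | h + x. Since h + x > 0, u ≤ h + x. Then u + e ≤ h + x + e. Then (u + e) * y ≤ (h + x + e) * y.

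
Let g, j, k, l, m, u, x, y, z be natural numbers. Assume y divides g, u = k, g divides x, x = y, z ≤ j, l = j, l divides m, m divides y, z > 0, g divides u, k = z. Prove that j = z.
Because u = k and k = z, u = z. l divides m and m divides y, so l divides y. Since l = j, j divides y. x = y and g divides x, hence g divides y. y divides g, so g = y. Since g divides u, y divides u. Since j divides y, j divides u. Since u = z, j divides z. z > 0, so j ≤ z. z ≤ j, so j = z.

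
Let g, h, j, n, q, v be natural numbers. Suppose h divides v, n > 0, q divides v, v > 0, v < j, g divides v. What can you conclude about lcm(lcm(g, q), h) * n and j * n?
lcm(lcm(g, q), h) * n < j * n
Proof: From g divides v and q divides v, lcm(g, q) divides v. h divides v, so lcm(lcm(g, q), h) divides v. v > 0, so lcm(lcm(g, q), h) ≤ v. v < j, so lcm(lcm(g, q), h) < j. Since n > 0, by multiplying by a positive, lcm(lcm(g, q), h) * n < j * n.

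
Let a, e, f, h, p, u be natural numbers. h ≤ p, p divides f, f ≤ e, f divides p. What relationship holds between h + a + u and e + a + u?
h + a + u ≤ e + a + u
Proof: Because f divides p and p divides f, f = p. Since f ≤ e, p ≤ e. Since h ≤ p, h ≤ e. Then h + a ≤ e + a. Then h + a + u ≤ e + a + u.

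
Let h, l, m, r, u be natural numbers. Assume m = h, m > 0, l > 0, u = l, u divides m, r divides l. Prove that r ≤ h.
r divides l and l > 0, thus r ≤ l. Because u = l and u divides m, l divides m. m > 0, so l ≤ m. m = h, so l ≤ h. Since r ≤ l, r ≤ h.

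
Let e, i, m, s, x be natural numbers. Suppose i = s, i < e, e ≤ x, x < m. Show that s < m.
i = s and i < e, thus s < e. Since e ≤ x, s < x. Since x < m, s < m.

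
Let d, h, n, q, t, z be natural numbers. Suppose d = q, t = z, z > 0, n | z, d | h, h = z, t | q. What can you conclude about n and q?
n ≤ q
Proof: t = z and t | q, thus z | q. Since d = q and d | h, q | h. h = z, so q | z. Since z | q, z = q. n | z and z > 0, thus n ≤ z. z = q, so n ≤ q.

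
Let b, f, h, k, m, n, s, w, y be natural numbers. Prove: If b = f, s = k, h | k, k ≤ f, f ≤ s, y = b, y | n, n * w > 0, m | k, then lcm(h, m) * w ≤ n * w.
s = k and f ≤ s, so f ≤ k. Since k ≤ f, k = f. From h | k and m | k, lcm(h, m) | k. k = f, so lcm(h, m) | f. y = b and b = f, hence y = f. y | n, so f | n. Because lcm(h, m) | f, lcm(h, m) | n. Then lcm(h, m) * w | n * w. Since n * w > 0, lcm(h, m) * w ≤ n * w.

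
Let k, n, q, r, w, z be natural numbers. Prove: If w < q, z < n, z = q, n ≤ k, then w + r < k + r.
Because z = q and z < n, q < n. w < q, so w < n. n ≤ k, so w < k. Then w + r < k + r.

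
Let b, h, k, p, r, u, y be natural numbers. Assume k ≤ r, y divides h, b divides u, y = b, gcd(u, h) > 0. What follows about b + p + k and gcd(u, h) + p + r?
b + p + k ≤ gcd(u, h) + p + r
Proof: y = b and y divides h, therefore b divides h. Since b divides u, b divides gcd(u, h). gcd(u, h) > 0, so b ≤ gcd(u, h). Then b + p ≤ gcd(u, h) + p. Since k ≤ r, b + p + k ≤ gcd(u, h) + p + r.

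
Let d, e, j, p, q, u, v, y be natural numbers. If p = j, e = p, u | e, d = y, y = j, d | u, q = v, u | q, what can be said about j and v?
j | v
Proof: From e = p and u | e, u | p. p = j, so u | j. Since d = y and y = j, d = j. From d | u, j | u. u | j, so u = j. From q = v and u | q, u | v. Since u = j, j | v.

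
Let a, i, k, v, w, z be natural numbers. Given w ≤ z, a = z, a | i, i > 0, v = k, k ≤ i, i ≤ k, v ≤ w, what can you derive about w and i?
w = i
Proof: Because a = z and a | i, z | i. Since i > 0, z ≤ i. w ≤ z, so w ≤ i. From k ≤ i and i ≤ k, k = i. Since v = k, v = i. v ≤ w, so i ≤ w. w ≤ i, so w = i.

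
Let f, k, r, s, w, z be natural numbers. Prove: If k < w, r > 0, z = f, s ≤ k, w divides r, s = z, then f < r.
s = z and s ≤ k, hence z ≤ k. w divides r and r > 0, thus w ≤ r. k < w, so k < r. Since z ≤ k, z < r. z = f, so f < r.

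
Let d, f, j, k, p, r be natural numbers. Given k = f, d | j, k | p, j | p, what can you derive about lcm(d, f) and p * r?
lcm(d, f) | p * r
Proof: Because d | j and j | p, d | p. Since k = f and k | p, f | p. d | p, so lcm(d, f) | p. Then lcm(d, f) | p * r.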